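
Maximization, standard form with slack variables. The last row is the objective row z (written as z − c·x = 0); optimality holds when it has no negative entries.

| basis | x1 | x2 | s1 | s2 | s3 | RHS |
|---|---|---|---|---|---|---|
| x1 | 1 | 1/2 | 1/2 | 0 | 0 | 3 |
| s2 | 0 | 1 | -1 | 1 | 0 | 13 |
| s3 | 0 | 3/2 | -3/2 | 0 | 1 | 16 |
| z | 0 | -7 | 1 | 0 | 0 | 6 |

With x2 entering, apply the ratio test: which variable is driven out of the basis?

Column x2 entries and ratios — x1: 3/(1/2) = 6; s2: 13/1 = 13; s3: 16/(3/2) = 32/3.
Smallest ratio is 6 in the row of x1, so x1 leaves.

x1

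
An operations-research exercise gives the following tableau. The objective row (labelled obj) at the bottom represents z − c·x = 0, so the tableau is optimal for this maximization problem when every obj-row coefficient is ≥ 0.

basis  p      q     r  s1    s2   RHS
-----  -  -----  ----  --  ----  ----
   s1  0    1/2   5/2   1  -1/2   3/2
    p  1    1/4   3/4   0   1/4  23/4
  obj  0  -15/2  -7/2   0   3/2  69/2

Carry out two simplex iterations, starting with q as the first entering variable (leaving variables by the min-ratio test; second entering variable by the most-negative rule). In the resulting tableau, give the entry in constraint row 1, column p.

Ratio test on column q — row 1: (3/2)/(1/2) = 3; row 2: (23/4)/(1/4) = 23. Minimum is 3 at row 1 (s1 leaves); pivot element 1/2.
Divide row 1 by 1/2; eliminate column q from the other rows.
Second iteration: most negative obj-row entry is -6 in column s2, so s2 enters.
Ratio test on column s2 — row 1: entry -1 ≤ 0; row 2: 5/(1/2) = 10. Minimum is 10 at row 2 (p leaves); pivot element 1/2.
Divide row 2 by 1/2; eliminate column s2 from the other rows.
After both pivots, the entry at constraint row 1, column p is 2.

2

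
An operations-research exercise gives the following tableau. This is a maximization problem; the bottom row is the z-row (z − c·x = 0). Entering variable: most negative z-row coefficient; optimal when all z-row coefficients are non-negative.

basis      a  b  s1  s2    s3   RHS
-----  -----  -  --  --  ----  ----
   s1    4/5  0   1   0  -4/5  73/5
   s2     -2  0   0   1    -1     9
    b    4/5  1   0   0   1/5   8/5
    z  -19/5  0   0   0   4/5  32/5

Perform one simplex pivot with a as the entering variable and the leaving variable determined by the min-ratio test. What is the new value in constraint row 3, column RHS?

Ratio test on column a — row 1: (73/5)/(4/5) = 73/4; row 2: entry -2 ≤ 0; row 3: (8/5)/(4/5) = 2. Minimum is 2 at row 3 (b leaves); pivot element 4/5.
Divide row 3 by 4/5; eliminate column a from the other rows.
In the new row 3, the RHS entry is the old entry divided by the pivot: (8/5)/(4/5) = 2.

2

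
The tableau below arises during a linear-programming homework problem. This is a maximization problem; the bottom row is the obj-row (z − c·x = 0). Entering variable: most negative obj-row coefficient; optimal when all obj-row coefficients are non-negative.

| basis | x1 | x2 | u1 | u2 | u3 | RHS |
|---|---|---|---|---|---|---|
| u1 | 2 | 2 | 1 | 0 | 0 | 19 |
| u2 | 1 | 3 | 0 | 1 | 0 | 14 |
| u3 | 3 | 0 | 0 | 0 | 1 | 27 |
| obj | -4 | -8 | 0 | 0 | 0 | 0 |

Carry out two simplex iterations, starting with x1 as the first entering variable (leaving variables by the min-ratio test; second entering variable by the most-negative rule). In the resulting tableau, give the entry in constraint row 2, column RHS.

7/2

Ratio test on column x1 — row 1: 19/2 = 19/2; row 2: 14/1 = 14; row 3: 27/3 = 9. Minimum is 9 at row 3 (u3 leaves); pivot element 3.
Divide row 3 by 3; eliminate column x1 from the other rows.
Second iteration: most negative obj-row entry is -8 in column x2, so x2 enters.
Ratio test on column x2 — row 1: 1/2 = 1/2; row 2: 5/3 = 5/3; row 3: entry 0 ≤ 0. Minimum is 1/2 at row 1 (u1 leaves); pivot element 2.
Divide row 1 by 2; eliminate column x2 from the other rows.
After both pivots, the entry at constraint row 2, column RHS is 7/2.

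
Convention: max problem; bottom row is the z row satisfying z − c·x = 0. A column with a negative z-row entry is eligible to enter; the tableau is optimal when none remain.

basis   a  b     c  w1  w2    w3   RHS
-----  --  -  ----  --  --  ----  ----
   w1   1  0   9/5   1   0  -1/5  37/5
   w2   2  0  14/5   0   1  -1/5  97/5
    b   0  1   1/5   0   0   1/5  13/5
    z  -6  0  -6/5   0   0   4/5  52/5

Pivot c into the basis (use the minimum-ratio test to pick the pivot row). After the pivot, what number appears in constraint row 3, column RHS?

Ratio test on column c — row 1: (37/5)/(9/5) = 37/9; row 2: (97/5)/(14/5) = 97/14; row 3: (13/5)/(1/5) = 13. Minimum is 37/9 at row 1 (w1 leaves); pivot element 9/5.
Divide row 1 by 9/5; eliminate column c from the other rows.
Row 3 update in column RHS: 13/5 − (1/5)·(37/9) = 16/9.

16/9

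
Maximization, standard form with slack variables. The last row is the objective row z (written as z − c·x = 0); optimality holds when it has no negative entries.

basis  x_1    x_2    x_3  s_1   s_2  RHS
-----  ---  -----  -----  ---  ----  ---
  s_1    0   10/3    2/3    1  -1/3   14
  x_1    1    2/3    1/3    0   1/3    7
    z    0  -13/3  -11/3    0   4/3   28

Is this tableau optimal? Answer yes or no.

no

The z-row has a negative entry -13/3 in column x_2, so it is not optimal.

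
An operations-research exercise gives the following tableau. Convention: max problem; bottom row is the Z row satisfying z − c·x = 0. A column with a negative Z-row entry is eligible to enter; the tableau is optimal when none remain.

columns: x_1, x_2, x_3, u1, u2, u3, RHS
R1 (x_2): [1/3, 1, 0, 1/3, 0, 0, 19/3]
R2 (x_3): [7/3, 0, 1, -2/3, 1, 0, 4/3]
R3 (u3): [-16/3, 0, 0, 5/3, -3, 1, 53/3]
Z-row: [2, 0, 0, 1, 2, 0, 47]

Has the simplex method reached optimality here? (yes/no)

Every Z-row coefficient is ≥ 0, so the tableau is optimal.

yes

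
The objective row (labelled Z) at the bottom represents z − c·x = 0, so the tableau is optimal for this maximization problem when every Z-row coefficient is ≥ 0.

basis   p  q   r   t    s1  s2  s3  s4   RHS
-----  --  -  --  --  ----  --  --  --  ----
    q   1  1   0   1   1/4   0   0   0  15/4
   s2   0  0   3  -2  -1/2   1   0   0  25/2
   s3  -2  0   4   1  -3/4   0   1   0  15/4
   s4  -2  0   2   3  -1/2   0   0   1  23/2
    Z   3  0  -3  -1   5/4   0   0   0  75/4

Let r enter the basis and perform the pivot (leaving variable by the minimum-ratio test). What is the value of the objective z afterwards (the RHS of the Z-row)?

Ratio test on column r — row 1: entry 0 ≤ 0; row 2: (25/2)/3 = 25/6; row 3: (15/4)/4 = 15/16; row 4: (23/2)/2 = 23/4. Minimum is 15/16 at row 3 (s3 leaves); pivot element 4.
Pivot on row 3; the Z-row RHS becomes 75/4 − (-3)·(15/16) = 345/16.

345/16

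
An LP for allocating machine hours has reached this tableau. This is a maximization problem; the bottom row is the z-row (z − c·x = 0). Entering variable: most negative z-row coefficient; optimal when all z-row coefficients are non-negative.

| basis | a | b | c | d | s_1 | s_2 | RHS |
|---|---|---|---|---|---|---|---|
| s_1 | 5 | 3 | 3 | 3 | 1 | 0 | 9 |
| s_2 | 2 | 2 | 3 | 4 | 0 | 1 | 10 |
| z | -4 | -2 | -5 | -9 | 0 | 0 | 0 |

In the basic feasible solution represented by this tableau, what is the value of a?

0

a is not in the basis, so in the current basic feasible solution a = 0.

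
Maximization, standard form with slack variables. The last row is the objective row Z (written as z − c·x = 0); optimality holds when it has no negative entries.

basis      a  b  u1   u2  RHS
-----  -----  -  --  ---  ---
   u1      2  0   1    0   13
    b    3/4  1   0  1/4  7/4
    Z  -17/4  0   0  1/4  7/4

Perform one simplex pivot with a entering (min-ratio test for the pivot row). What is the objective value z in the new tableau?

35/3

Ratio test on column a — row 1: 13/2 = 13/2; row 2: (7/4)/(3/4) = 7/3. Minimum is 7/3 at row 2 (b leaves); pivot element 3/4.
Pivot on row 2; the Z-row RHS becomes 7/4 − (-17/4)·(7/3) = 35/3.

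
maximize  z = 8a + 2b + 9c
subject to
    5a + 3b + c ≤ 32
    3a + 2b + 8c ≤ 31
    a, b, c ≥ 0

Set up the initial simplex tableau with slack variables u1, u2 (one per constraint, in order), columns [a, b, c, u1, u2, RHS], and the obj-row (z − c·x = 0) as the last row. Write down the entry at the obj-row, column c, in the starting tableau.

-9

The obj-row carries the negated objective coefficients: the c entry is -9.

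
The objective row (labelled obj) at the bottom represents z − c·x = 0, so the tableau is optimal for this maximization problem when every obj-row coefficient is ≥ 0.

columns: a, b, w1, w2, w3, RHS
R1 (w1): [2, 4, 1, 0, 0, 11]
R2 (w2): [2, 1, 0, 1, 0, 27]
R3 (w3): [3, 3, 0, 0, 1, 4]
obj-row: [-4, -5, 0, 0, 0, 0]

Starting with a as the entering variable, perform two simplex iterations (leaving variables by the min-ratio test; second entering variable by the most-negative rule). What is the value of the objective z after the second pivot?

Ratio test on column a — row 1: 11/2 = 11/2; row 2: 27/2 = 27/2; row 3: 4/3 = 4/3. Minimum is 4/3 at row 3 (w3 leaves); pivot element 3.
Pivot on row 3; the obj-row RHS becomes 0 − (-4)·(4/3) = 16/3.
Next entering variable (most negative obj-row entry -1): b.
Ratio test on column b — row 1: (25/3)/2 = 25/6; row 2: entry -1 ≤ 0; row 3: (4/3)/1 = 4/3. Minimum is 4/3 at row 3 (a leaves); pivot element 1.
After the second pivot the obj-row RHS is 16/3 − (-1)·(4/3) = 20/3.

20/3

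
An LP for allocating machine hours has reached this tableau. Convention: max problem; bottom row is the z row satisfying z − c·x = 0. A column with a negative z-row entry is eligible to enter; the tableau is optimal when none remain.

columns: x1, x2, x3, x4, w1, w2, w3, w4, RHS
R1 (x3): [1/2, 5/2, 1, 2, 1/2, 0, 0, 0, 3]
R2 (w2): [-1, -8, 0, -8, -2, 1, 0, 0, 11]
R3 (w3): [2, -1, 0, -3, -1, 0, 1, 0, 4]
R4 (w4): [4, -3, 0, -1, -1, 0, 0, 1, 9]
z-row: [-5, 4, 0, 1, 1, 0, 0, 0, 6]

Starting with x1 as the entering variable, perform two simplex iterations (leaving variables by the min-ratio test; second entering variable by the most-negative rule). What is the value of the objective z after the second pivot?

Ratio test on column x1 — row 1: 3/(1/2) = 6; row 2: entry -1 ≤ 0; row 3: 4/2 = 2; row 4: 9/4 = 9/4. Minimum is 2 at row 3 (w3 leaves); pivot element 2.
Pivot on row 3; the z-row RHS becomes 6 − (-5)·2 = 16.
Next entering variable (most negative z-row entry -13/2): x4.
Ratio test on column x4 — row 1: 2/(11/4) = 8/11; row 2: entry -19/2 ≤ 0; row 3: entry -3/2 ≤ 0; row 4: 1/5 = 1/5. Minimum is 1/5 at row 4 (w4 leaves); pivot element 5.
After the second pivot the z-row RHS is 16 − (-13/2)·(1/5) = 173/10.

173/10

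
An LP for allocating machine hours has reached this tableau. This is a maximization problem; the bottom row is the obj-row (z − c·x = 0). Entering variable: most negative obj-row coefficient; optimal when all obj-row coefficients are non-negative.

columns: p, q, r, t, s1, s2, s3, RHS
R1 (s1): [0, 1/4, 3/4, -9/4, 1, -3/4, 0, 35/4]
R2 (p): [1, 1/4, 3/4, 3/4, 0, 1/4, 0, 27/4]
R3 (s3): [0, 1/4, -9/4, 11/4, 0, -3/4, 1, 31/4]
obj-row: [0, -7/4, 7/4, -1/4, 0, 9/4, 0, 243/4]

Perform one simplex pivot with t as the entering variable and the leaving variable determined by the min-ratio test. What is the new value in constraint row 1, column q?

Ratio test on column t — row 1: entry -9/4 ≤ 0; row 2: (27/4)/(3/4) = 9; row 3: (31/4)/(11/4) = 31/11. Minimum is 31/11 at row 3 (s3 leaves); pivot element 11/4.
Divide row 3 by 11/4; eliminate column t from the other rows.
Row 1 update in column q: 1/4 − (-9/4)·(1/11) = 5/11.

5/11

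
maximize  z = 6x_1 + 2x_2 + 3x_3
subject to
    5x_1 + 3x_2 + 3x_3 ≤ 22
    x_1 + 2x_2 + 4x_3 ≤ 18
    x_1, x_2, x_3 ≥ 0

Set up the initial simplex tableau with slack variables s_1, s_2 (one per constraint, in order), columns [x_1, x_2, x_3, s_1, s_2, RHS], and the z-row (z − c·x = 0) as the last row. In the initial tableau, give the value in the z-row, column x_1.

-6

The z-row carries the negated objective coefficients: the x_1 entry is -6.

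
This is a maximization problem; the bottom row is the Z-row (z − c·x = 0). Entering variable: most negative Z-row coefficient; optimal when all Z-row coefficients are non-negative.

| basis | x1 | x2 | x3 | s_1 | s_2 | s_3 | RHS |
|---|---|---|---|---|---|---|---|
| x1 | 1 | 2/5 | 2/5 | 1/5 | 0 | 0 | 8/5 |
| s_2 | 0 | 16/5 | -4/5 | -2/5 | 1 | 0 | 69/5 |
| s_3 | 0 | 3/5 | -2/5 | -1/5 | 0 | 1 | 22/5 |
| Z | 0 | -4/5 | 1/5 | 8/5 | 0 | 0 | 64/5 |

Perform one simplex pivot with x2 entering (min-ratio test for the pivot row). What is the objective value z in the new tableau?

16

Ratio test on column x2 — row 1: (8/5)/(2/5) = 4; row 2: (69/5)/(16/5) = 69/16; row 3: (22/5)/(3/5) = 22/3. Minimum is 4 at row 1 (x1 leaves); pivot element 2/5.
Pivot on row 1; the Z-row RHS becomes 64/5 − (-4/5)·4 = 16.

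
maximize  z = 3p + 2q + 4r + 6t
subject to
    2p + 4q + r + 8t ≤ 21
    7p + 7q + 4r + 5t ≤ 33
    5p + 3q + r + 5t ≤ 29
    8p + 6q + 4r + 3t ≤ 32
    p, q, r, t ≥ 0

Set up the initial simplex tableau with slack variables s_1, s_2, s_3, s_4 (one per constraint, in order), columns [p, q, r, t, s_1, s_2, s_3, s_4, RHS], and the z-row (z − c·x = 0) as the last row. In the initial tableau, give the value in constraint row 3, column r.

1

Constraint 3 has coefficient 1 on r.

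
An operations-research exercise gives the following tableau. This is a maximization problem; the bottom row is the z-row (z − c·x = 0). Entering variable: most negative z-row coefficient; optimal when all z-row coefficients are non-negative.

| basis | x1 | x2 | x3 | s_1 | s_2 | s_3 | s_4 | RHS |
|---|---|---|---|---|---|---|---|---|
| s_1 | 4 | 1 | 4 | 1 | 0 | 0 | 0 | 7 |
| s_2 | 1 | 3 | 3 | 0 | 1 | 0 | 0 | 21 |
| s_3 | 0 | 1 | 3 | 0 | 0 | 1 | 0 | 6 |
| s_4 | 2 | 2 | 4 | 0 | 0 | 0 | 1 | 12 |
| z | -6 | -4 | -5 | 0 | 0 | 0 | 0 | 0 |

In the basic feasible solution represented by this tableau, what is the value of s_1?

7

s_1 is basic (row 1); its value is the RHS of that row, 7.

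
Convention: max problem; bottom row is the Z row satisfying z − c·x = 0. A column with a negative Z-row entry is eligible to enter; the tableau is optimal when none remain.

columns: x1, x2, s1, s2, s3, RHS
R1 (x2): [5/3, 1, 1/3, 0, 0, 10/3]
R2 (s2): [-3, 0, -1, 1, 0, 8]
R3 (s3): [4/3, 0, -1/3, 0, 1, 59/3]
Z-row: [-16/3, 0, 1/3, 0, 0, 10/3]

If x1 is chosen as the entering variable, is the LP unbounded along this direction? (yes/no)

no

Column x1 has positive entries in row(s) 1, 3, so the ratio test bounds it — not unbounded.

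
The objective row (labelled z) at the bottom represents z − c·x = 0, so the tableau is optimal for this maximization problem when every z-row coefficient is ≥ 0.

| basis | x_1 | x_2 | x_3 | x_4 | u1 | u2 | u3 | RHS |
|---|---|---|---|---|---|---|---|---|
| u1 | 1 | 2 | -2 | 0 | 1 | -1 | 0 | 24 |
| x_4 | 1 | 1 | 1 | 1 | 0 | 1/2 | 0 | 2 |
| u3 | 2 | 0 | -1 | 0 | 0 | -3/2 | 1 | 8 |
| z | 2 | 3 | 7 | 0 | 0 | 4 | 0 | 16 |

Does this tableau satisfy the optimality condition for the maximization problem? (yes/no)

Every z-row coefficient is ≥ 0, so the tableau is optimal.

yes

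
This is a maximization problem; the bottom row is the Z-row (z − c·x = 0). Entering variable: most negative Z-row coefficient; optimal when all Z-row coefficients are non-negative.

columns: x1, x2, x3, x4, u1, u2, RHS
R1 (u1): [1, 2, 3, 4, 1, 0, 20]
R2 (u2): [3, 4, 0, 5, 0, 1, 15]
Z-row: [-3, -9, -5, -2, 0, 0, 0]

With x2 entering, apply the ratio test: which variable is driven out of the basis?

Column x2 entries and ratios — u1: 20/2 = 10; u2: 15/4 = 15/4.
Smallest ratio is 15/4 in the row of u2, so u2 leaves.

u2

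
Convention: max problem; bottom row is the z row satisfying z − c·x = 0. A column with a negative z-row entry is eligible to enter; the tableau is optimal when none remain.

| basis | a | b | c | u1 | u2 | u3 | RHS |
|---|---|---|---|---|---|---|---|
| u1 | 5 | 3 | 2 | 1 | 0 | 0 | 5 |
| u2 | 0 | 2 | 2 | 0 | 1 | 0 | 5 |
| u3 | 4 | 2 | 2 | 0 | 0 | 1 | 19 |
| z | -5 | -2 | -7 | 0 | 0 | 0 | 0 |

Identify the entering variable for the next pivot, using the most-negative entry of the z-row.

c

Negative z-row entries: a: -5, b: -2, c: -7.
The most negative is -7 in column c, so c enters.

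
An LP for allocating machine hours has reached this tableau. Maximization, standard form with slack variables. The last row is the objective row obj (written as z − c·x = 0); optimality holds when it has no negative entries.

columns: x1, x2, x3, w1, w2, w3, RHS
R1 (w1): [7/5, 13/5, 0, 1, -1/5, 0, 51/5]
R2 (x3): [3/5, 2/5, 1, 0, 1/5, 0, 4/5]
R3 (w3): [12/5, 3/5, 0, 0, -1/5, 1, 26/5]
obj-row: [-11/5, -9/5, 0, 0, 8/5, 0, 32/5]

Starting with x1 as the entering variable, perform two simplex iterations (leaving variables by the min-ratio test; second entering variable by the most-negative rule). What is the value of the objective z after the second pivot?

Ratio test on column x1 — row 1: (51/5)/(7/5) = 51/7; row 2: (4/5)/(3/5) = 4/3; row 3: (26/5)/(12/5) = 13/6. Minimum is 4/3 at row 2 (x3 leaves); pivot element 3/5.
Pivot on row 2; the obj-row RHS becomes 32/5 − (-11/5)·(4/3) = 28/3.
Next entering variable (most negative obj-row entry -1/3): x2.
Ratio test on column x2 — row 1: (25/3)/(5/3) = 5; row 2: (4/3)/(2/3) = 2; row 3: entry -1 ≤ 0. Minimum is 2 at row 2 (x1 leaves); pivot element 2/3.
After the second pivot the obj-row RHS is 28/3 − (-1/3)·2 = 10.

10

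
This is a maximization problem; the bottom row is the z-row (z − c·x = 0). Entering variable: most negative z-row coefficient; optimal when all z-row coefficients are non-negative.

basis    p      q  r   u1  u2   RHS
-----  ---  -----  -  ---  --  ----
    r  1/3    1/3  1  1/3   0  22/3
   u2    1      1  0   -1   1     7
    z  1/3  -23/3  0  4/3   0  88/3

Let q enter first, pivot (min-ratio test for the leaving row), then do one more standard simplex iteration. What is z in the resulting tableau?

Ratio test on column q — row 1: (22/3)/(1/3) = 22; row 2: 7/1 = 7. Minimum is 7 at row 2 (u2 leaves); pivot element 1.
Pivot on row 2; the z-row RHS becomes 88/3 − (-23/3)·7 = 83.
Next entering variable (most negative z-row entry -19/3): u1.
Ratio test on column u1 — row 1: 5/(2/3) = 15/2; row 2: entry -1 ≤ 0. Minimum is 15/2 at row 1 (r leaves); pivot element 2/3.
After the second pivot the z-row RHS is 83 − (-19/3)·(15/2) = 261/2.

261/2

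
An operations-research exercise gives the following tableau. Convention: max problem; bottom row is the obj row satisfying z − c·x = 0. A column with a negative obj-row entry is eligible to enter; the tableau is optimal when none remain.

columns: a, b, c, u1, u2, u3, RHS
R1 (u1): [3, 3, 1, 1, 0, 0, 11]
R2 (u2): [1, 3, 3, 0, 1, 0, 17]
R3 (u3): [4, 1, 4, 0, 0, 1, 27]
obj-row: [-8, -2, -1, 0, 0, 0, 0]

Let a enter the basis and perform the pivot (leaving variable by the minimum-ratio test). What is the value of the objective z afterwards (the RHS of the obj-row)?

Ratio test on column a — row 1: 11/3 = 11/3; row 2: 17/1 = 17; row 3: 27/4 = 27/4. Minimum is 11/3 at row 1 (u1 leaves); pivot element 3.
Pivot on row 1; the obj-row RHS becomes 0 − (-8)·(11/3) = 88/3.

88/3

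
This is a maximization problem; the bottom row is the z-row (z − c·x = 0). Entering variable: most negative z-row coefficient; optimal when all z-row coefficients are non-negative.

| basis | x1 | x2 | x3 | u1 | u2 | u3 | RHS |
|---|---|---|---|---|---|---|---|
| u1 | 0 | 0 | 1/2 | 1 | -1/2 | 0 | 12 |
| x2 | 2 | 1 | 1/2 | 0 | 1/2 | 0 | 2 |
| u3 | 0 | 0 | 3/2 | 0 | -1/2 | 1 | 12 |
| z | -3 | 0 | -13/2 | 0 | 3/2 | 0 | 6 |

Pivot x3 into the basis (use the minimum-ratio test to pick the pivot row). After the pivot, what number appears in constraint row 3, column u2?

-2

Ratio test on column x3 — row 1: 12/(1/2) = 24; row 2: 2/(1/2) = 4; row 3: 12/(3/2) = 8. Minimum is 4 at row 2 (x2 leaves); pivot element 1/2.
Divide row 2 by 1/2; eliminate column x3 from the other rows.
Row 3 update in column u2: -1/2 − (3/2)·1 = -2.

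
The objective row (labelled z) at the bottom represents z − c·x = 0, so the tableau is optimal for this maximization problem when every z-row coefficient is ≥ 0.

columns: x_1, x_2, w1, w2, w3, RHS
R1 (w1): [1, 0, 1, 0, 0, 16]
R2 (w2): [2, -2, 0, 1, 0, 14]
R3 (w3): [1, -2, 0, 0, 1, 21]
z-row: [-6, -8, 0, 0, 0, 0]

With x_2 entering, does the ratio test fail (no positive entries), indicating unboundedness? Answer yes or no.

yes

Every constraint-row entry in column x_2 is ≤ 0, so increasing x_2 is unbounded.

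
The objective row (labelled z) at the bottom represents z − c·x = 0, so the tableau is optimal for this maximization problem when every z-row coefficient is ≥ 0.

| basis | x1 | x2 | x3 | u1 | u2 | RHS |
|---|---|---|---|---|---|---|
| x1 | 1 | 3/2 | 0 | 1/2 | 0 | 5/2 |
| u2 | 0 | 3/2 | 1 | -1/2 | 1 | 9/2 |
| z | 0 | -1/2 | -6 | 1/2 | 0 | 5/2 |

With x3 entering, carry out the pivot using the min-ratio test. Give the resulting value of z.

Ratio test on column x3 — row 1: entry 0 ≤ 0; row 2: (9/2)/1 = 9/2. Minimum is 9/2 at row 2 (u2 leaves); pivot element 1.
Pivot on row 2; the z-row RHS becomes 5/2 − (-6)·(9/2) = 59/2.

59/2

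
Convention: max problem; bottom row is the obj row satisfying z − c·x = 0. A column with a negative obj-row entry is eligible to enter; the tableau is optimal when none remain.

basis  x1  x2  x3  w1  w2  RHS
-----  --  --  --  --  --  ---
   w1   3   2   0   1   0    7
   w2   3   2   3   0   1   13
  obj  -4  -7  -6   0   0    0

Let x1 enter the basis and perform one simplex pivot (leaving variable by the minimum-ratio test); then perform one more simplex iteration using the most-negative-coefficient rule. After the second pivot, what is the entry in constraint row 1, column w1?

Ratio test on column x1 — row 1: 7/3 = 7/3; row 2: 13/3 = 13/3. Minimum is 7/3 at row 1 (w1 leaves); pivot element 3.
Divide row 1 by 3; eliminate column x1 from the other rows.
Second iteration: most negative obj-row entry is -6 in column x3, so x3 enters.
Ratio test on column x3 — row 1: entry 0 ≤ 0; row 2: 6/3 = 2. Minimum is 2 at row 2 (w2 leaves); pivot element 3.
Divide row 2 by 3; eliminate column x3 from the other rows.
After both pivots, the entry at constraint row 1, column w1 is 1/3.

1/3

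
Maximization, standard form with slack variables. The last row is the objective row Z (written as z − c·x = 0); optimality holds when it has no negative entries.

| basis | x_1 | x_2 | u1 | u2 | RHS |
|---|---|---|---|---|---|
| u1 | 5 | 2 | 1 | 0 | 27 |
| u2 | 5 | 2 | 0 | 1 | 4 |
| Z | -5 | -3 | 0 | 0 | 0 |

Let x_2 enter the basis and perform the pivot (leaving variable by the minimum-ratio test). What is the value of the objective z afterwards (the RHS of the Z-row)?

6

Ratio test on column x_2 — row 1: 27/2 = 27/2; row 2: 4/2 = 2. Minimum is 2 at row 2 (u2 leaves); pivot element 2.
Pivot on row 2; the Z-row RHS becomes 0 − (-3)·2 = 6.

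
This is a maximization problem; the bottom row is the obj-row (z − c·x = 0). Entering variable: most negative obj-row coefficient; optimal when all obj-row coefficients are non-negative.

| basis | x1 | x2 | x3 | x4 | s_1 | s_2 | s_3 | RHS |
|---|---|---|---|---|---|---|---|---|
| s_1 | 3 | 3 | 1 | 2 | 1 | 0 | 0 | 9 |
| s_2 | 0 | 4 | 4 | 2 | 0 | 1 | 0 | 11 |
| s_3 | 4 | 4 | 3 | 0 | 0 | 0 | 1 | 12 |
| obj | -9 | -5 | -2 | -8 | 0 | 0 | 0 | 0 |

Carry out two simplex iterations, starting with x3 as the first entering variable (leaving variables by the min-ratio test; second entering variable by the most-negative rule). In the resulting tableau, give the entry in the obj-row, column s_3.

Ratio test on column x3 — row 1: 9/1 = 9; row 2: 11/4 = 11/4; row 3: 12/3 = 4. Minimum is 11/4 at row 2 (s_2 leaves); pivot element 4.
Divide row 2 by 4; eliminate column x3 from the other rows.
Second iteration: most negative obj-row entry is -9 in column x1, so x1 enters.
Ratio test on column x1 — row 1: (25/4)/3 = 25/12; row 2: entry 0 ≤ 0; row 3: (15/4)/4 = 15/16. Minimum is 15/16 at row 3 (s_3 leaves); pivot element 4.
Divide row 3 by 4; eliminate column x1 from the other rows.
After both pivots, the entry at the obj-row, column s_3 is 9/4.

9/4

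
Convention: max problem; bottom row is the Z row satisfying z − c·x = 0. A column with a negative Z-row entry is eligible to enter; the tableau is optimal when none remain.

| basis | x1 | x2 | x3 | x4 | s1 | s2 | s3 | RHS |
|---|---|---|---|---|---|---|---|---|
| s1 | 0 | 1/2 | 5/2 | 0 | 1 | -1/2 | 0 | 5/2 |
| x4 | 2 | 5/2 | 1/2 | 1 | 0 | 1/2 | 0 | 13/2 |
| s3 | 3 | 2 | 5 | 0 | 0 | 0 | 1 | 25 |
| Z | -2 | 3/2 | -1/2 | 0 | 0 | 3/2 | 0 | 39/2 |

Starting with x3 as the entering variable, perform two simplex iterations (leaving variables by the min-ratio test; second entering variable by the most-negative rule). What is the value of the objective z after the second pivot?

Ratio test on column x3 — row 1: (5/2)/(5/2) = 1; row 2: (13/2)/(1/2) = 13; row 3: 25/5 = 5. Minimum is 1 at row 1 (s1 leaves); pivot element 5/2.
Pivot on row 1; the Z-row RHS becomes 39/2 − (-1/2)·1 = 20.
Next entering variable (most negative Z-row entry -2): x1.
Ratio test on column x1 — row 1: entry 0 ≤ 0; row 2: 6/2 = 3; row 3: 20/3 = 20/3. Minimum is 3 at row 2 (x4 leaves); pivot element 2.
After the second pivot the Z-row RHS is 20 − (-2)·3 = 26.

26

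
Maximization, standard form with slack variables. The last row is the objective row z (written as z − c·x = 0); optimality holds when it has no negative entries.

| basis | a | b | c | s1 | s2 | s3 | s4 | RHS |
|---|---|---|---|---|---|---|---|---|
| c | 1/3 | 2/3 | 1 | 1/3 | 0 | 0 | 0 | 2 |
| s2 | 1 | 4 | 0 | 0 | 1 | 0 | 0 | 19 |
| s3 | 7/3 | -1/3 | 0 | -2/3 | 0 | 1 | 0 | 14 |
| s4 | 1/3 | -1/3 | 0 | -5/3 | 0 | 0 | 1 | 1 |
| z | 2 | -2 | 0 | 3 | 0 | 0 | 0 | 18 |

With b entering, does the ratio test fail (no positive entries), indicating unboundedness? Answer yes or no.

no

Column b has positive entries in row(s) 1, 2, so the ratio test bounds it — not unbounded.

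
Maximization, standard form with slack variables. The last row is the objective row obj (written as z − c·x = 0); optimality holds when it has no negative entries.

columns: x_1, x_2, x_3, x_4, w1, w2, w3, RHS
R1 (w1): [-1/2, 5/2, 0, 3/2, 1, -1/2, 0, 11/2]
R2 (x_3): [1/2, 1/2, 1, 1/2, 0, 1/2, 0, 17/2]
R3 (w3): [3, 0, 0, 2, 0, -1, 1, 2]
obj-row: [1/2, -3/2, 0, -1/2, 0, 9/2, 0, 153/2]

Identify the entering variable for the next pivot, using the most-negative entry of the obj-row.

x_2

Negative obj-row entries: x_2: -3/2, x_4: -1/2.
The most negative is -3/2 in column x_2, so x_2 enters.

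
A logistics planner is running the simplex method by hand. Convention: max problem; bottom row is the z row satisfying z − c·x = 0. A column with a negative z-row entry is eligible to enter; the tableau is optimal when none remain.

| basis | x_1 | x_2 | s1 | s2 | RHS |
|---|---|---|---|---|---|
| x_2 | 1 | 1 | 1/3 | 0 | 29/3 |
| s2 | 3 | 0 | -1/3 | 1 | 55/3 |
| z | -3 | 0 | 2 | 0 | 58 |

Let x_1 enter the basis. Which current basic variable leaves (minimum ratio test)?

s2

Column x_1 entries and ratios — x_2: (29/3)/1 = 29/3; s2: (55/3)/3 = 55/9.
Smallest ratio is 55/9 in the row of s2, so s2 leaves.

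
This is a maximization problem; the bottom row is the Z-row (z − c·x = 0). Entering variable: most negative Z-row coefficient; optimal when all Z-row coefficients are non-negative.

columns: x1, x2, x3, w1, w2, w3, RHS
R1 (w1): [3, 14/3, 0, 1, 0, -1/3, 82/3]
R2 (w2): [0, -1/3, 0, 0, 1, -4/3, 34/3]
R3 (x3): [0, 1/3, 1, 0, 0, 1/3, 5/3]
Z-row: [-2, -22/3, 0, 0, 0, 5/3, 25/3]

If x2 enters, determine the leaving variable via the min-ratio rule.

Column x2 entries and ratios — w1: (82/3)/(14/3) = 41/7; w2: -1/3 ≤ 0, skip; x3: (5/3)/(1/3) = 5.
Smallest ratio is 5 in the row of x3, so x3 leaves.

x3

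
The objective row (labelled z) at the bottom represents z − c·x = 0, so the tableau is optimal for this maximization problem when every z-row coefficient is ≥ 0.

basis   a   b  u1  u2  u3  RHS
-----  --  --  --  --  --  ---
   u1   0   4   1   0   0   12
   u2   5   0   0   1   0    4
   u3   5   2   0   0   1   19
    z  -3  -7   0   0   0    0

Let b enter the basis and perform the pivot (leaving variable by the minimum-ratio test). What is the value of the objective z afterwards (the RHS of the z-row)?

Ratio test on column b — row 1: 12/4 = 3; row 2: entry 0 ≤ 0; row 3: 19/2 = 19/2. Minimum is 3 at row 1 (u1 leaves); pivot element 4.
Pivot on row 1; the z-row RHS becomes 0 − (-7)·3 = 21.

21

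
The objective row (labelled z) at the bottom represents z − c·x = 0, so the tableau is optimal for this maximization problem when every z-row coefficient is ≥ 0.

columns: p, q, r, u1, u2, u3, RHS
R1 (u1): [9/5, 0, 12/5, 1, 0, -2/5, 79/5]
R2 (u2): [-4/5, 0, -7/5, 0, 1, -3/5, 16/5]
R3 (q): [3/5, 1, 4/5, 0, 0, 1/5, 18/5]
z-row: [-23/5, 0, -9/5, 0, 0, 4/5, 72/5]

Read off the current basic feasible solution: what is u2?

u2 is basic (row 2); its value is the RHS of that row, 16/5.

16/5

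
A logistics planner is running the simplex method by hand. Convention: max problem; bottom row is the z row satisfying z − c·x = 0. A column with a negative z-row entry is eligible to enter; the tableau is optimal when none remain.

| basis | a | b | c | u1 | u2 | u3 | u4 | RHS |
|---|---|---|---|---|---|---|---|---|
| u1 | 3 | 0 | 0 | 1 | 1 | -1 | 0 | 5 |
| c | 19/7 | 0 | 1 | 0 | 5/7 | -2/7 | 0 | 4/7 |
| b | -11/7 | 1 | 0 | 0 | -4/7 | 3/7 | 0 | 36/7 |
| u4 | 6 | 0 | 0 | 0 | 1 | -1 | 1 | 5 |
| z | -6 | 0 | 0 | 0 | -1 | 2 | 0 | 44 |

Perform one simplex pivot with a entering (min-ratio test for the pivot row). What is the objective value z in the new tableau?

860/19

Ratio test on column a — row 1: 5/3 = 5/3; row 2: (4/7)/(19/7) = 4/19; row 3: entry -11/7 ≤ 0; row 4: 5/6 = 5/6. Minimum is 4/19 at row 2 (c leaves); pivot element 19/7.
Pivot on row 2; the z-row RHS becomes 44 − (-6)·(4/19) = 860/19.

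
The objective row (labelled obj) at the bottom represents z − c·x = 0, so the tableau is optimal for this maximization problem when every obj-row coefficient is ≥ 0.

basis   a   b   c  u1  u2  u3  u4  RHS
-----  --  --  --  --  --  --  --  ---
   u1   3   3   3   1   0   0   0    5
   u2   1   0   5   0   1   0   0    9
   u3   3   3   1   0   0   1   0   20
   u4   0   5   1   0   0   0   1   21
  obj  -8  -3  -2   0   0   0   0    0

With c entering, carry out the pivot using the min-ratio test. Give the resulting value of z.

10/3

Ratio test on column c — row 1: 5/3 = 5/3; row 2: 9/5 = 9/5; row 3: 20/1 = 20; row 4: 21/1 = 21. Minimum is 5/3 at row 1 (u1 leaves); pivot element 3.
Pivot on row 1; the obj-row RHS becomes 0 − (-2)·(5/3) = 10/3.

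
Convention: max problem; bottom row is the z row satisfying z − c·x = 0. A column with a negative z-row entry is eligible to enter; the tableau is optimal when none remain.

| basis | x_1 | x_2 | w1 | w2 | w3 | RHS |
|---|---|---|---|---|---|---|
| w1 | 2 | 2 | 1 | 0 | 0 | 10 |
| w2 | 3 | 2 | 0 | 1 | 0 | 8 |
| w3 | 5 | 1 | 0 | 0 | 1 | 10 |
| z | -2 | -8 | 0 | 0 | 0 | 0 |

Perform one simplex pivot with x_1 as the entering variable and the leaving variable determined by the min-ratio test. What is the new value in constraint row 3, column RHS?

Ratio test on column x_1 — row 1: 10/2 = 5; row 2: 8/3 = 8/3; row 3: 10/5 = 2. Minimum is 2 at row 3 (w3 leaves); pivot element 5.
Divide row 3 by 5; eliminate column x_1 from the other rows.
In the new row 3, the RHS entry is the old entry divided by the pivot: 10/5 = 2.

2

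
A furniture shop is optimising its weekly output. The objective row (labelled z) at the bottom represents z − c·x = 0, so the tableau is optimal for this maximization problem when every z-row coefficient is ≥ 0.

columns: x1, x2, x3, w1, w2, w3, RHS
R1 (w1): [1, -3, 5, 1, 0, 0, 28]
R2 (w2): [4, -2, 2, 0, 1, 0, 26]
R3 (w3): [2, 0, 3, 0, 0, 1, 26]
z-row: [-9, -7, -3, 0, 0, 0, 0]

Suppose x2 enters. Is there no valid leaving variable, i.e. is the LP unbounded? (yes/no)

yes

Every constraint-row entry in column x2 is ≤ 0, so increasing x2 is unbounded.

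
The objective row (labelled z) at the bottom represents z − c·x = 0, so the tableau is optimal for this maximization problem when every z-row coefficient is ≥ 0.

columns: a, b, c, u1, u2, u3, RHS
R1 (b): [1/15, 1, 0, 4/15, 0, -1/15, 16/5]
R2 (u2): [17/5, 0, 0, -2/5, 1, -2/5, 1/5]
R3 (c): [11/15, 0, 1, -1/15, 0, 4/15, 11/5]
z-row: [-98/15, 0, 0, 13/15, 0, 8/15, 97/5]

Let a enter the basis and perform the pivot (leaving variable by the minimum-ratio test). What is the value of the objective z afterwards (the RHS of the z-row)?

Ratio test on column a — row 1: (16/5)/(1/15) = 48; row 2: (1/5)/(17/5) = 1/17; row 3: (11/5)/(11/15) = 3. Minimum is 1/17 at row 2 (u2 leaves); pivot element 17/5.
Pivot on row 2; the z-row RHS becomes 97/5 − (-98/15)·(1/17) = 1009/51.

1009/51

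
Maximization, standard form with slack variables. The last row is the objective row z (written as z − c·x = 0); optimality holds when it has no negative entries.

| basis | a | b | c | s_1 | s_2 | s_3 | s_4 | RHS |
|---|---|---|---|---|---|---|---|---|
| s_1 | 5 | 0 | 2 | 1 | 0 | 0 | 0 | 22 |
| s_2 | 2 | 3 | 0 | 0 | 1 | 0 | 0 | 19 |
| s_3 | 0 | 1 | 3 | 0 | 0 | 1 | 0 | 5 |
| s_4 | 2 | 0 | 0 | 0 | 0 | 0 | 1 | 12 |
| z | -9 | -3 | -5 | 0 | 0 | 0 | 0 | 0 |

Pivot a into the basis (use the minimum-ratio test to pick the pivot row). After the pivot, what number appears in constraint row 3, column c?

Ratio test on column a — row 1: 22/5 = 22/5; row 2: 19/2 = 19/2; row 3: entry 0 ≤ 0; row 4: 12/2 = 6. Minimum is 22/5 at row 1 (s_1 leaves); pivot element 5.
Divide row 1 by 5; eliminate column a from the other rows.
Row 3 update in column c: 3 − 0·(2/5) = 3.

3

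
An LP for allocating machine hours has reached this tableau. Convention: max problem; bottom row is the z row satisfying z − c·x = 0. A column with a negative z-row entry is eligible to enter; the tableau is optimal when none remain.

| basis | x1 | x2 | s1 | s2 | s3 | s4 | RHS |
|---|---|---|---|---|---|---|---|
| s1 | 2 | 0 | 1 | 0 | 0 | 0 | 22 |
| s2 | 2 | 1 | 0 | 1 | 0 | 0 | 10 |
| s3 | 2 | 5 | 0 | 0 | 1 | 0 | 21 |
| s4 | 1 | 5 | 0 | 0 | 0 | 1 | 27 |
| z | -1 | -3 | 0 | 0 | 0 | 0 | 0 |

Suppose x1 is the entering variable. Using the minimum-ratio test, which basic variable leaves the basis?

Column x1 entries and ratios — s1: 22/2 = 11; s2: 10/2 = 5; s3: 21/2 = 21/2; s4: 27/1 = 27.
Smallest ratio is 5 in the row of s2, so s2 leaves.

s2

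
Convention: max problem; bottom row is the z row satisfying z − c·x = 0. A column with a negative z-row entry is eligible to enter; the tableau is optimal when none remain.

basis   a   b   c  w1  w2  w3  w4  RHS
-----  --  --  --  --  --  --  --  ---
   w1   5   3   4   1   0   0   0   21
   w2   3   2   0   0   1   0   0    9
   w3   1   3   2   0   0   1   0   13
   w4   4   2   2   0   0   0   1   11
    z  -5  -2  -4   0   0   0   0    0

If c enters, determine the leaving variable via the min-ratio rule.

Column c entries and ratios — w1: 21/4 = 21/4; w2: 0 ≤ 0, skip; w3: 13/2 = 13/2; w4: 11/2 = 11/2.
Smallest ratio is 21/4 in the row of w1, so w1 leaves.

w1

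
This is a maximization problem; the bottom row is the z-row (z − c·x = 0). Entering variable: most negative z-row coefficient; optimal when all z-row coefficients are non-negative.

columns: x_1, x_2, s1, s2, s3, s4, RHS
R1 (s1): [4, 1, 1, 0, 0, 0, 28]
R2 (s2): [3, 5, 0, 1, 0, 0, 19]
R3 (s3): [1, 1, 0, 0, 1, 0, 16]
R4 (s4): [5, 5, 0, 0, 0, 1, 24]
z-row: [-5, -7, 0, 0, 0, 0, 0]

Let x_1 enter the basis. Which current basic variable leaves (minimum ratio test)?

s4

Column x_1 entries and ratios — s1: 28/4 = 7; s2: 19/3 = 19/3; s3: 16/1 = 16; s4: 24/5 = 24/5.
Smallest ratio is 24/5 in the row of s4, so s4 leaves.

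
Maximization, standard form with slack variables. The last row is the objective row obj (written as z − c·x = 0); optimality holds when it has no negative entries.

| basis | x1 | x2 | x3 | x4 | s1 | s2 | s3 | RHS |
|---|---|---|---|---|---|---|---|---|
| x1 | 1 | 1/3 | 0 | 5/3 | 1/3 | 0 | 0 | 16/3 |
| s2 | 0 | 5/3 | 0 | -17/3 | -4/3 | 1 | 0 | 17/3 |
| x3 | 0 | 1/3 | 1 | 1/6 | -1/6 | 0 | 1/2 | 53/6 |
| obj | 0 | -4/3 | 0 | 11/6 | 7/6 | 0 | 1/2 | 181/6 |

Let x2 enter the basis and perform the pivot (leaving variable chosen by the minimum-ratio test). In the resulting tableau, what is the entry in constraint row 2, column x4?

Ratio test on column x2 — row 1: (16/3)/(1/3) = 16; row 2: (17/3)/(5/3) = 17/5; row 3: (53/6)/(1/3) = 53/2. Minimum is 17/5 at row 2 (s2 leaves); pivot element 5/3.
Divide row 2 by 5/3; eliminate column x2 from the other rows.
In the new row 2, the x4 entry is the old entry divided by the pivot: (-17/3)/(5/3) = -17/5.

-17/5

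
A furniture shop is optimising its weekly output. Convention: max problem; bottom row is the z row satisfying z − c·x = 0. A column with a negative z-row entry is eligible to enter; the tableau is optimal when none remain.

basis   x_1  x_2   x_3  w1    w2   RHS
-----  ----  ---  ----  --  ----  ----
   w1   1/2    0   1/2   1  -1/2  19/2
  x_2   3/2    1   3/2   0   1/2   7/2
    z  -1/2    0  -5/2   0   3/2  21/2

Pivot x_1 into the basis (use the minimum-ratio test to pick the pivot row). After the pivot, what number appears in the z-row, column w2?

Ratio test on column x_1 — row 1: (19/2)/(1/2) = 19; row 2: (7/2)/(3/2) = 7/3. Minimum is 7/3 at row 2 (x_2 leaves); pivot element 3/2.
Divide row 2 by 3/2; eliminate column x_1 from the other rows.
z-row update in column w2: 3/2 − (-1/2)·(1/3) = 5/3.

5/3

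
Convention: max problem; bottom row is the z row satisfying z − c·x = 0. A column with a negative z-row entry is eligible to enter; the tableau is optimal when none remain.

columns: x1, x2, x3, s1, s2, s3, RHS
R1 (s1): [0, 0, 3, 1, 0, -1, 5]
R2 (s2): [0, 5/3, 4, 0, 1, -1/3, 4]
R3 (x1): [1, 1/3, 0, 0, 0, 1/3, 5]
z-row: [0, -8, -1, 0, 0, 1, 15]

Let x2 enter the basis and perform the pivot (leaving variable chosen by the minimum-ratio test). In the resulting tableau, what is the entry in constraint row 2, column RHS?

Ratio test on column x2 — row 1: entry 0 ≤ 0; row 2: 4/(5/3) = 12/5; row 3: 5/(1/3) = 15. Minimum is 12/5 at row 2 (s2 leaves); pivot element 5/3.
Divide row 2 by 5/3; eliminate column x2 from the other rows.
In the new row 2, the RHS entry is the old entry divided by the pivot: 4/(5/3) = 12/5.

12/5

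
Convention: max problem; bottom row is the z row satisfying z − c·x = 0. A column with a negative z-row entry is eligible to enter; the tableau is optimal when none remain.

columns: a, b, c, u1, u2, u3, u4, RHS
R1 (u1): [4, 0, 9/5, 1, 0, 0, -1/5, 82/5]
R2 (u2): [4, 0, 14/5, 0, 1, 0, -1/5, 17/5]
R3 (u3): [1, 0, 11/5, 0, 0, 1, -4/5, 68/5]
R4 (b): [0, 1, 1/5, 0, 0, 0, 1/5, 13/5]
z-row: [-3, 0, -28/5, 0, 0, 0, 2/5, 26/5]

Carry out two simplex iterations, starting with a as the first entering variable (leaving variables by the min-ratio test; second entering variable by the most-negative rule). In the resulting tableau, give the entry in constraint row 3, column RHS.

153/14

Ratio test on column a — row 1: (82/5)/4 = 41/10; row 2: (17/5)/4 = 17/20; row 3: (68/5)/1 = 68/5; row 4: entry 0 ≤ 0. Minimum is 17/20 at row 2 (u2 leaves); pivot element 4.
Divide row 2 by 4; eliminate column a from the other rows.
Second iteration: most negative z-row entry is -7/2 in column c, so c enters.
Ratio test on column c — row 1: entry -1 ≤ 0; row 2: (17/20)/(7/10) = 17/14; row 3: (51/4)/(3/2) = 17/2; row 4: (13/5)/(1/5) = 13. Minimum is 17/14 at row 2 (a leaves); pivot element 7/10.
Divide row 2 by 7/10; eliminate column c from the other rows.
After both pivots, the entry at constraint row 3, column RHS is 153/14.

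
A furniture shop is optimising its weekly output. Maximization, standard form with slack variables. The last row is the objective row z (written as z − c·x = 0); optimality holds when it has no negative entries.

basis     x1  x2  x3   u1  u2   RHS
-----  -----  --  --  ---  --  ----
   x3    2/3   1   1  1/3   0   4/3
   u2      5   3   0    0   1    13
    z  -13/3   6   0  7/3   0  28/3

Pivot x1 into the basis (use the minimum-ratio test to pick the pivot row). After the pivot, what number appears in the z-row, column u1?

9/2

Ratio test on column x1 — row 1: (4/3)/(2/3) = 2; row 2: 13/5 = 13/5. Minimum is 2 at row 1 (x3 leaves); pivot element 2/3.
Divide row 1 by 2/3; eliminate column x1 from the other rows.
z-row update in column u1: 7/3 − (-13/3)·(1/2) = 9/2.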